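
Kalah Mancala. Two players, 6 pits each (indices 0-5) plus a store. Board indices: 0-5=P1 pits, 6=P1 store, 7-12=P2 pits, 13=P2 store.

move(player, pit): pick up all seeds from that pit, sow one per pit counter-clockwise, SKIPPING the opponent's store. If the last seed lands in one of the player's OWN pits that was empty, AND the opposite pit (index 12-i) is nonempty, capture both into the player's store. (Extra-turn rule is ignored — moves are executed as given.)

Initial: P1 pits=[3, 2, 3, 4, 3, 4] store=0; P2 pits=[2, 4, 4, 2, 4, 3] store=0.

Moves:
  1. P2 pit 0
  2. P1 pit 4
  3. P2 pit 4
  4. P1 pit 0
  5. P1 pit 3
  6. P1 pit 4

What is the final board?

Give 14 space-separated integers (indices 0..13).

Answer: 0 4 4 0 0 7 8 2 1 5 2 0 4 1

Derivation:
Move 1: P2 pit0 -> P1=[3,2,3,4,3,4](0) P2=[0,5,5,2,4,3](0)
Move 2: P1 pit4 -> P1=[3,2,3,4,0,5](1) P2=[1,5,5,2,4,3](0)
Move 3: P2 pit4 -> P1=[4,3,3,4,0,5](1) P2=[1,5,5,2,0,4](1)
Move 4: P1 pit0 -> P1=[0,4,4,5,0,5](7) P2=[1,0,5,2,0,4](1)
Move 5: P1 pit3 -> P1=[0,4,4,0,1,6](8) P2=[2,1,5,2,0,4](1)
Move 6: P1 pit4 -> P1=[0,4,4,0,0,7](8) P2=[2,1,5,2,0,4](1)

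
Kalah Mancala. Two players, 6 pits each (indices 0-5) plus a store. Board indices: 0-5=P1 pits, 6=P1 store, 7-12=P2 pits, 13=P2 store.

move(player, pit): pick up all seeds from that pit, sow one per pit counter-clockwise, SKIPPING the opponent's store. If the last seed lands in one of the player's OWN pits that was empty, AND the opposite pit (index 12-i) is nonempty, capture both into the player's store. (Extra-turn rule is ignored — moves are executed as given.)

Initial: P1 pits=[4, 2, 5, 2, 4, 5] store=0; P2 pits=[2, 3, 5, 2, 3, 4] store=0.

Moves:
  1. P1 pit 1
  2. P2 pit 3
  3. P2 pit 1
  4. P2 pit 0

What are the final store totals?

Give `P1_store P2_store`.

Move 1: P1 pit1 -> P1=[4,0,6,3,4,5](0) P2=[2,3,5,2,3,4](0)
Move 2: P2 pit3 -> P1=[4,0,6,3,4,5](0) P2=[2,3,5,0,4,5](0)
Move 3: P2 pit1 -> P1=[4,0,6,3,4,5](0) P2=[2,0,6,1,5,5](0)
Move 4: P2 pit0 -> P1=[4,0,6,3,4,5](0) P2=[0,1,7,1,5,5](0)

Answer: 0 0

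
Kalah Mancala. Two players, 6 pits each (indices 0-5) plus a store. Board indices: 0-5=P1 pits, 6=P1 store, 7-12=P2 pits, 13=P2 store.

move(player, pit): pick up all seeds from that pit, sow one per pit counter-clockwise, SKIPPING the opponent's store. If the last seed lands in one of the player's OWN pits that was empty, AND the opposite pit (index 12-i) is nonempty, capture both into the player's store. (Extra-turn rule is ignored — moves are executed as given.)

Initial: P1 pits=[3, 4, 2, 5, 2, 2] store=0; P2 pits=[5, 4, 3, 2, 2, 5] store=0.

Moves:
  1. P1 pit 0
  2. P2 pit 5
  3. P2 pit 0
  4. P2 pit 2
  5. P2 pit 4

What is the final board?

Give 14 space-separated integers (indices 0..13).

Answer: 1 7 4 7 2 2 0 0 5 0 4 0 2 5

Derivation:
Move 1: P1 pit0 -> P1=[0,5,3,6,2,2](0) P2=[5,4,3,2,2,5](0)
Move 2: P2 pit5 -> P1=[1,6,4,7,2,2](0) P2=[5,4,3,2,2,0](1)
Move 3: P2 pit0 -> P1=[0,6,4,7,2,2](0) P2=[0,5,4,3,3,0](3)
Move 4: P2 pit2 -> P1=[0,6,4,7,2,2](0) P2=[0,5,0,4,4,1](4)
Move 5: P2 pit4 -> P1=[1,7,4,7,2,2](0) P2=[0,5,0,4,0,2](5)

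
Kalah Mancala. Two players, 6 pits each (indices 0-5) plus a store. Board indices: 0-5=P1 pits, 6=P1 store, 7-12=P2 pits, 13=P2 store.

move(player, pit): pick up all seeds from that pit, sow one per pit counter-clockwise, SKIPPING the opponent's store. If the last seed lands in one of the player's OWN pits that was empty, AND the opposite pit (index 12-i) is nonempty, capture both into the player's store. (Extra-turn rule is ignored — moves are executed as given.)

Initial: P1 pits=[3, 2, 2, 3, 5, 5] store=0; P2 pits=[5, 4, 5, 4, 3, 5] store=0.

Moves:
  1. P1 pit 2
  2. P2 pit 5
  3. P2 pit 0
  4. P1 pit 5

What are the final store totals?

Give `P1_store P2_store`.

Move 1: P1 pit2 -> P1=[3,2,0,4,6,5](0) P2=[5,4,5,4,3,5](0)
Move 2: P2 pit5 -> P1=[4,3,1,5,6,5](0) P2=[5,4,5,4,3,0](1)
Move 3: P2 pit0 -> P1=[0,3,1,5,6,5](0) P2=[0,5,6,5,4,0](6)
Move 4: P1 pit5 -> P1=[0,3,1,5,6,0](1) P2=[1,6,7,6,4,0](6)

Answer: 1 6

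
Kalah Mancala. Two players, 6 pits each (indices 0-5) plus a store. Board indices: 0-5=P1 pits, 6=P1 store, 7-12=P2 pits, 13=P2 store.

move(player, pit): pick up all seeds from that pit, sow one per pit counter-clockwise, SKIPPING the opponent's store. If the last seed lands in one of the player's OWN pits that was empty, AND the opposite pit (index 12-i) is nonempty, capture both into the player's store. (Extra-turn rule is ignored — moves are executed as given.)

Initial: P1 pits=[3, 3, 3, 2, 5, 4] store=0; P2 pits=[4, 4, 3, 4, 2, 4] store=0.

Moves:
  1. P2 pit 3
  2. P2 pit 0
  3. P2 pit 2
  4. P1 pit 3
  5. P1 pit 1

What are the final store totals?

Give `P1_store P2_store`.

Answer: 0 2

Derivation:
Move 1: P2 pit3 -> P1=[4,3,3,2,5,4](0) P2=[4,4,3,0,3,5](1)
Move 2: P2 pit0 -> P1=[4,3,3,2,5,4](0) P2=[0,5,4,1,4,5](1)
Move 3: P2 pit2 -> P1=[4,3,3,2,5,4](0) P2=[0,5,0,2,5,6](2)
Move 4: P1 pit3 -> P1=[4,3,3,0,6,5](0) P2=[0,5,0,2,5,6](2)
Move 5: P1 pit1 -> P1=[4,0,4,1,7,5](0) P2=[0,5,0,2,5,6](2)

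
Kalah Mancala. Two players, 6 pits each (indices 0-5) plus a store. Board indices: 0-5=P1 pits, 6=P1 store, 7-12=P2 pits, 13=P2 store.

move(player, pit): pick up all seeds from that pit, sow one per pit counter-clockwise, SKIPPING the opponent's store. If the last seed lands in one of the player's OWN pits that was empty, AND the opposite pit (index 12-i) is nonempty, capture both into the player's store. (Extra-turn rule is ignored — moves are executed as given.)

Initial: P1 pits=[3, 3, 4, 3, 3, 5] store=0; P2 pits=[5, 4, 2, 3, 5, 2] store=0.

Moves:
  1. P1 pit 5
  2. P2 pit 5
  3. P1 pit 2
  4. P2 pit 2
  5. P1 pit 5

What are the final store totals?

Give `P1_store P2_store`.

Answer: 3 6

Derivation:
Move 1: P1 pit5 -> P1=[3,3,4,3,3,0](1) P2=[6,5,3,4,5,2](0)
Move 2: P2 pit5 -> P1=[4,3,4,3,3,0](1) P2=[6,5,3,4,5,0](1)
Move 3: P1 pit2 -> P1=[4,3,0,4,4,1](2) P2=[6,5,3,4,5,0](1)
Move 4: P2 pit2 -> P1=[0,3,0,4,4,1](2) P2=[6,5,0,5,6,0](6)
Move 5: P1 pit5 -> P1=[0,3,0,4,4,0](3) P2=[6,5,0,5,6,0](6)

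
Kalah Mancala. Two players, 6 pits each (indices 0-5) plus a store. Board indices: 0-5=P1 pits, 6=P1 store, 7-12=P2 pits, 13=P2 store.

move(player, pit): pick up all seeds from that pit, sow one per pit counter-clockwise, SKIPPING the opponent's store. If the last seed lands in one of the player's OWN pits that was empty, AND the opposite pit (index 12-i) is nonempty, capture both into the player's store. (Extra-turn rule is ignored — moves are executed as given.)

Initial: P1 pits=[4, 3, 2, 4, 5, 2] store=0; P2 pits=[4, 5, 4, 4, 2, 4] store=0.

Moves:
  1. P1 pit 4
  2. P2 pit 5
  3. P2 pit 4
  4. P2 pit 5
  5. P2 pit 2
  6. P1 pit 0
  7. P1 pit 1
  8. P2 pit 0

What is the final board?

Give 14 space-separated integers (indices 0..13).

Move 1: P1 pit4 -> P1=[4,3,2,4,0,3](1) P2=[5,6,5,4,2,4](0)
Move 2: P2 pit5 -> P1=[5,4,3,4,0,3](1) P2=[5,6,5,4,2,0](1)
Move 3: P2 pit4 -> P1=[5,4,3,4,0,3](1) P2=[5,6,5,4,0,1](2)
Move 4: P2 pit5 -> P1=[5,4,3,4,0,3](1) P2=[5,6,5,4,0,0](3)
Move 5: P2 pit2 -> P1=[6,4,3,4,0,3](1) P2=[5,6,0,5,1,1](4)
Move 6: P1 pit0 -> P1=[0,5,4,5,1,4](2) P2=[5,6,0,5,1,1](4)
Move 7: P1 pit1 -> P1=[0,0,5,6,2,5](3) P2=[5,6,0,5,1,1](4)
Move 8: P2 pit0 -> P1=[0,0,5,6,2,5](3) P2=[0,7,1,6,2,2](4)

Answer: 0 0 5 6 2 5 3 0 7 1 6 2 2 4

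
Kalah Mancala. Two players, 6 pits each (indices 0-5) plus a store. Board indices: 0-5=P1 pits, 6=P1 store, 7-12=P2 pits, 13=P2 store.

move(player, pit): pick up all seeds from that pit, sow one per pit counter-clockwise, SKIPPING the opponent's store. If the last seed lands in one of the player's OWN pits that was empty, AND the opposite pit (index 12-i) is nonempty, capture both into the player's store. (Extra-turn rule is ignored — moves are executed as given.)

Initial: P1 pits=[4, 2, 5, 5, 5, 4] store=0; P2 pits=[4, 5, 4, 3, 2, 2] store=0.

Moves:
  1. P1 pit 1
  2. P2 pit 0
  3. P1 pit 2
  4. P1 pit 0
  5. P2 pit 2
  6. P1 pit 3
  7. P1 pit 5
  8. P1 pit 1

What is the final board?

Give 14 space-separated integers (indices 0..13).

Move 1: P1 pit1 -> P1=[4,0,6,6,5,4](0) P2=[4,5,4,3,2,2](0)
Move 2: P2 pit0 -> P1=[4,0,6,6,5,4](0) P2=[0,6,5,4,3,2](0)
Move 3: P1 pit2 -> P1=[4,0,0,7,6,5](1) P2=[1,7,5,4,3,2](0)
Move 4: P1 pit0 -> P1=[0,1,1,8,7,5](1) P2=[1,7,5,4,3,2](0)
Move 5: P2 pit2 -> P1=[1,1,1,8,7,5](1) P2=[1,7,0,5,4,3](1)
Move 6: P1 pit3 -> P1=[1,1,1,0,8,6](2) P2=[2,8,1,6,5,3](1)
Move 7: P1 pit5 -> P1=[1,1,1,0,8,0](3) P2=[3,9,2,7,6,3](1)
Move 8: P1 pit1 -> P1=[1,0,2,0,8,0](3) P2=[3,9,2,7,6,3](1)

Answer: 1 0 2 0 8 0 3 3 9 2 7 6 3 1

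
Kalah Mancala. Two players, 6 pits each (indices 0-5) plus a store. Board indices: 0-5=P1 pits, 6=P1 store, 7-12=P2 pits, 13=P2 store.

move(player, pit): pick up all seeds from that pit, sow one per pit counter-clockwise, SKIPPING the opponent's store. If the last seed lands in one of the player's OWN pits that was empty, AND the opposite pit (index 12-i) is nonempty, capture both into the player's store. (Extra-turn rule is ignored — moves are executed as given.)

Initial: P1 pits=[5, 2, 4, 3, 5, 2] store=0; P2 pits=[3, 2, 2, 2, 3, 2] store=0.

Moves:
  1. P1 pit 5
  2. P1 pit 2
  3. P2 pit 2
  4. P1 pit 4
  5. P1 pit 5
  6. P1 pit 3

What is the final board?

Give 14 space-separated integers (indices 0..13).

Move 1: P1 pit5 -> P1=[5,2,4,3,5,0](1) P2=[4,2,2,2,3,2](0)
Move 2: P1 pit2 -> P1=[5,2,0,4,6,1](2) P2=[4,2,2,2,3,2](0)
Move 3: P2 pit2 -> P1=[5,2,0,4,6,1](2) P2=[4,2,0,3,4,2](0)
Move 4: P1 pit4 -> P1=[5,2,0,4,0,2](3) P2=[5,3,1,4,4,2](0)
Move 5: P1 pit5 -> P1=[5,2,0,4,0,0](4) P2=[6,3,1,4,4,2](0)
Move 6: P1 pit3 -> P1=[5,2,0,0,1,1](5) P2=[7,3,1,4,4,2](0)

Answer: 5 2 0 0 1 1 5 7 3 1 4 4 2 0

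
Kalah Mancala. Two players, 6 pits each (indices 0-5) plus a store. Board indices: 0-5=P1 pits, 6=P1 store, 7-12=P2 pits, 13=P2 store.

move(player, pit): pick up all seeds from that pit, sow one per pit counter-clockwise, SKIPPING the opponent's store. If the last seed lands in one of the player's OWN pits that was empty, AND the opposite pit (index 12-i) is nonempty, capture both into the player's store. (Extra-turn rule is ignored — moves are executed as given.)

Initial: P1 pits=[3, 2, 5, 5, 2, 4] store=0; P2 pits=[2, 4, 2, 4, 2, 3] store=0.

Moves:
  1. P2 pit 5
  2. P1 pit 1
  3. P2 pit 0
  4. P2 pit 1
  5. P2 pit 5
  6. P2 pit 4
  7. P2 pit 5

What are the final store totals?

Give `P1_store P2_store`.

Answer: 0 5

Derivation:
Move 1: P2 pit5 -> P1=[4,3,5,5,2,4](0) P2=[2,4,2,4,2,0](1)
Move 2: P1 pit1 -> P1=[4,0,6,6,3,4](0) P2=[2,4,2,4,2,0](1)
Move 3: P2 pit0 -> P1=[4,0,6,6,3,4](0) P2=[0,5,3,4,2,0](1)
Move 4: P2 pit1 -> P1=[4,0,6,6,3,4](0) P2=[0,0,4,5,3,1](2)
Move 5: P2 pit5 -> P1=[4,0,6,6,3,4](0) P2=[0,0,4,5,3,0](3)
Move 6: P2 pit4 -> P1=[5,0,6,6,3,4](0) P2=[0,0,4,5,0,1](4)
Move 7: P2 pit5 -> P1=[5,0,6,6,3,4](0) P2=[0,0,4,5,0,0](5)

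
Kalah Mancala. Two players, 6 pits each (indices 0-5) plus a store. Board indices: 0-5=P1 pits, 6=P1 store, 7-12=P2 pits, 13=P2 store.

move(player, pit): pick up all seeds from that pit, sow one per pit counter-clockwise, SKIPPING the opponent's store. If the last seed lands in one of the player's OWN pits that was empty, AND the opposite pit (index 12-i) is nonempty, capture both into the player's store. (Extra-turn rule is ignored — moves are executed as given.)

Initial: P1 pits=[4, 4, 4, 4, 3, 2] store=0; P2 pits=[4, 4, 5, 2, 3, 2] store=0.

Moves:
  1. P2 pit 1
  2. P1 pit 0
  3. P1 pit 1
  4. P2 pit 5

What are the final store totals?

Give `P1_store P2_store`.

Answer: 1 1

Derivation:
Move 1: P2 pit1 -> P1=[4,4,4,4,3,2](0) P2=[4,0,6,3,4,3](0)
Move 2: P1 pit0 -> P1=[0,5,5,5,4,2](0) P2=[4,0,6,3,4,3](0)
Move 3: P1 pit1 -> P1=[0,0,6,6,5,3](1) P2=[4,0,6,3,4,3](0)
Move 4: P2 pit5 -> P1=[1,1,6,6,5,3](1) P2=[4,0,6,3,4,0](1)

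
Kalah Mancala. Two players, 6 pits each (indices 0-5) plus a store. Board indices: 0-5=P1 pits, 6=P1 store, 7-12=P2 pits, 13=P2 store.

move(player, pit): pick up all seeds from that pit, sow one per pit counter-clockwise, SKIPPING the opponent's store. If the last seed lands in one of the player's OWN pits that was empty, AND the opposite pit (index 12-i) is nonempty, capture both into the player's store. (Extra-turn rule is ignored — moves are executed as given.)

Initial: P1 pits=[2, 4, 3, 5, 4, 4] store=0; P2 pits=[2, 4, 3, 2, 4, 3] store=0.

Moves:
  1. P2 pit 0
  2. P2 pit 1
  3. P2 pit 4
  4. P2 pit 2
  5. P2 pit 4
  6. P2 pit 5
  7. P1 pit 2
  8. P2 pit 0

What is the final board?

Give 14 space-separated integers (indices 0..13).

Answer: 5 6 0 7 0 6 1 0 0 0 4 0 0 11

Derivation:
Move 1: P2 pit0 -> P1=[2,4,3,5,4,4](0) P2=[0,5,4,2,4,3](0)
Move 2: P2 pit1 -> P1=[2,4,3,5,4,4](0) P2=[0,0,5,3,5,4](1)
Move 3: P2 pit4 -> P1=[3,5,4,5,4,4](0) P2=[0,0,5,3,0,5](2)
Move 4: P2 pit2 -> P1=[4,5,4,5,4,4](0) P2=[0,0,0,4,1,6](3)
Move 5: P2 pit4 -> P1=[4,5,4,5,4,4](0) P2=[0,0,0,4,0,7](3)
Move 6: P2 pit5 -> P1=[5,6,5,6,5,5](0) P2=[0,0,0,4,0,0](4)
Move 7: P1 pit2 -> P1=[5,6,0,7,6,6](1) P2=[1,0,0,4,0,0](4)
Move 8: P2 pit0 -> P1=[5,6,0,7,0,6](1) P2=[0,0,0,4,0,0](11)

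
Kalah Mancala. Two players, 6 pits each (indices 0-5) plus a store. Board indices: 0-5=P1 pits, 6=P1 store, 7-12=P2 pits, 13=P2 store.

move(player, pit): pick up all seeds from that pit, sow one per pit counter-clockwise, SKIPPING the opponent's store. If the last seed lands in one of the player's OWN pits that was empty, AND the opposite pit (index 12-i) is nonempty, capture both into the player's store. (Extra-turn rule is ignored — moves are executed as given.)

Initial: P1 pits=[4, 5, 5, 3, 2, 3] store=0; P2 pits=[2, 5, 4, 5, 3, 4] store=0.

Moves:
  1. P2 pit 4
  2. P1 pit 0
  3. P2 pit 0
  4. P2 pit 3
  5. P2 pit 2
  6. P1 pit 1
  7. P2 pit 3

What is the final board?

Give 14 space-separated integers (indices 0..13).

Answer: 2 0 7 5 4 5 1 1 7 0 0 3 7 3

Derivation:
Move 1: P2 pit4 -> P1=[5,5,5,3,2,3](0) P2=[2,5,4,5,0,5](1)
Move 2: P1 pit0 -> P1=[0,6,6,4,3,4](0) P2=[2,5,4,5,0,5](1)
Move 3: P2 pit0 -> P1=[0,6,6,4,3,4](0) P2=[0,6,5,5,0,5](1)
Move 4: P2 pit3 -> P1=[1,7,6,4,3,4](0) P2=[0,6,5,0,1,6](2)
Move 5: P2 pit2 -> P1=[2,7,6,4,3,4](0) P2=[0,6,0,1,2,7](3)
Move 6: P1 pit1 -> P1=[2,0,7,5,4,5](1) P2=[1,7,0,1,2,7](3)
Move 7: P2 pit3 -> P1=[2,0,7,5,4,5](1) P2=[1,7,0,0,3,7](3)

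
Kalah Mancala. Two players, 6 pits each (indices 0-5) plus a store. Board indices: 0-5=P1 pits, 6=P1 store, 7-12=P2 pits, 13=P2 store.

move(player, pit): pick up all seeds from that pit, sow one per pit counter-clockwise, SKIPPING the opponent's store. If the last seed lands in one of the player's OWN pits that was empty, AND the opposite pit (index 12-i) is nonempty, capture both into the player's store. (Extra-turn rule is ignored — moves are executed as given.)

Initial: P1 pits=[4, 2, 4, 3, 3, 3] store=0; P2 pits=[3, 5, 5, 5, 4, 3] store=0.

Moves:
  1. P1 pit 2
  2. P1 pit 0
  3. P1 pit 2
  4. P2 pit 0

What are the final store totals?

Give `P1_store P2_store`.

Answer: 1 0

Derivation:
Move 1: P1 pit2 -> P1=[4,2,0,4,4,4](1) P2=[3,5,5,5,4,3](0)
Move 2: P1 pit0 -> P1=[0,3,1,5,5,4](1) P2=[3,5,5,5,4,3](0)
Move 3: P1 pit2 -> P1=[0,3,0,6,5,4](1) P2=[3,5,5,5,4,3](0)
Move 4: P2 pit0 -> P1=[0,3,0,6,5,4](1) P2=[0,6,6,6,4,3](0)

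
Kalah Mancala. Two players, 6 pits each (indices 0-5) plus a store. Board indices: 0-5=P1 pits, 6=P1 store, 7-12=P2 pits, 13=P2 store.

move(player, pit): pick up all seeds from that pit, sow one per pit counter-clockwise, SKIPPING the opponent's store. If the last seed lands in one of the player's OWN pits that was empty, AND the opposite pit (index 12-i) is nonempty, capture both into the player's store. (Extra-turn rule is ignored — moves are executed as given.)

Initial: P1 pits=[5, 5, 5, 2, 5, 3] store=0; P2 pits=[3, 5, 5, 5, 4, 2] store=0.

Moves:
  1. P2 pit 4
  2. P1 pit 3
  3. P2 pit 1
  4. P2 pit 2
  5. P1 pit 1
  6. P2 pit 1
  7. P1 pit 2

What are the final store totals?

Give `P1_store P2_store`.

Move 1: P2 pit4 -> P1=[6,6,5,2,5,3](0) P2=[3,5,5,5,0,3](1)
Move 2: P1 pit3 -> P1=[6,6,5,0,6,4](0) P2=[3,5,5,5,0,3](1)
Move 3: P2 pit1 -> P1=[6,6,5,0,6,4](0) P2=[3,0,6,6,1,4](2)
Move 4: P2 pit2 -> P1=[7,7,5,0,6,4](0) P2=[3,0,0,7,2,5](3)
Move 5: P1 pit1 -> P1=[7,0,6,1,7,5](1) P2=[4,1,0,7,2,5](3)
Move 6: P2 pit1 -> P1=[7,0,6,0,7,5](1) P2=[4,0,0,7,2,5](5)
Move 7: P1 pit2 -> P1=[7,0,0,1,8,6](2) P2=[5,1,0,7,2,5](5)

Answer: 2 5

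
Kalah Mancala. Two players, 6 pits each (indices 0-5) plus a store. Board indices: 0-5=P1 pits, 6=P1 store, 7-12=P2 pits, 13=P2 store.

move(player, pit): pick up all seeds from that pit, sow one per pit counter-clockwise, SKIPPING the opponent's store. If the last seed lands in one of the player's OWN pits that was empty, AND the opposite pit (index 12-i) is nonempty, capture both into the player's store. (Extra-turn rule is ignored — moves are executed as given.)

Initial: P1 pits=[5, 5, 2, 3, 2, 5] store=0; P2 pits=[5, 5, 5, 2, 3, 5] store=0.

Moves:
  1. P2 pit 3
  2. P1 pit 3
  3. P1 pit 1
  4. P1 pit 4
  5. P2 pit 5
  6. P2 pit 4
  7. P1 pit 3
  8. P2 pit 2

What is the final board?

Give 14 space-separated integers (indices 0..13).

Answer: 8 2 4 0 2 9 3 6 6 0 1 1 2 3

Derivation:
Move 1: P2 pit3 -> P1=[5,5,2,3,2,5](0) P2=[5,5,5,0,4,6](0)
Move 2: P1 pit3 -> P1=[5,5,2,0,3,6](1) P2=[5,5,5,0,4,6](0)
Move 3: P1 pit1 -> P1=[5,0,3,1,4,7](2) P2=[5,5,5,0,4,6](0)
Move 4: P1 pit4 -> P1=[5,0,3,1,0,8](3) P2=[6,6,5,0,4,6](0)
Move 5: P2 pit5 -> P1=[6,1,4,2,1,8](3) P2=[6,6,5,0,4,0](1)
Move 6: P2 pit4 -> P1=[7,2,4,2,1,8](3) P2=[6,6,5,0,0,1](2)
Move 7: P1 pit3 -> P1=[7,2,4,0,2,9](3) P2=[6,6,5,0,0,1](2)
Move 8: P2 pit2 -> P1=[8,2,4,0,2,9](3) P2=[6,6,0,1,1,2](3)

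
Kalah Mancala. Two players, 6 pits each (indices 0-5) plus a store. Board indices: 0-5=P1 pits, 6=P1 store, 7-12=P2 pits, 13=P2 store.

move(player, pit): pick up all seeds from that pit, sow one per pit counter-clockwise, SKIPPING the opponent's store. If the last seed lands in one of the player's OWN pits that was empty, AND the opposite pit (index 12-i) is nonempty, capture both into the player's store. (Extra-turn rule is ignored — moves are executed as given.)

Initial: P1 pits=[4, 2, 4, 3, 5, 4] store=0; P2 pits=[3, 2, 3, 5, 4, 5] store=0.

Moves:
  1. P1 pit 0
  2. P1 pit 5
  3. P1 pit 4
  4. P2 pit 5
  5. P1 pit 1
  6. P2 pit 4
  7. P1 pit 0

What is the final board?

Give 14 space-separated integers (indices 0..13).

Answer: 0 2 8 6 1 2 2 5 4 5 6 0 1 2

Derivation:
Move 1: P1 pit0 -> P1=[0,3,5,4,6,4](0) P2=[3,2,3,5,4,5](0)
Move 2: P1 pit5 -> P1=[0,3,5,4,6,0](1) P2=[4,3,4,5,4,5](0)
Move 3: P1 pit4 -> P1=[0,3,5,4,0,1](2) P2=[5,4,5,6,4,5](0)
Move 4: P2 pit5 -> P1=[1,4,6,5,0,1](2) P2=[5,4,5,6,4,0](1)
Move 5: P1 pit1 -> P1=[1,0,7,6,1,2](2) P2=[5,4,5,6,4,0](1)
Move 6: P2 pit4 -> P1=[2,1,7,6,1,2](2) P2=[5,4,5,6,0,1](2)
Move 7: P1 pit0 -> P1=[0,2,8,6,1,2](2) P2=[5,4,5,6,0,1](2)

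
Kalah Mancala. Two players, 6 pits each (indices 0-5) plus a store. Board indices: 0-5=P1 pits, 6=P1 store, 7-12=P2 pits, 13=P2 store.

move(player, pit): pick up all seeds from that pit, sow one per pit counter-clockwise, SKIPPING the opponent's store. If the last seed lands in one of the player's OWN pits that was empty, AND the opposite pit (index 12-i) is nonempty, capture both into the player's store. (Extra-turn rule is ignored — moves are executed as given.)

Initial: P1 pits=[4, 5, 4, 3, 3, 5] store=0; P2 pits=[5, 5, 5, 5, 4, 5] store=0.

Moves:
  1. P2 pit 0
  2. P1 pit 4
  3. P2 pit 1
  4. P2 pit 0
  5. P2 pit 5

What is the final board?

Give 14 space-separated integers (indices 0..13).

Answer: 6 6 5 4 1 7 1 0 1 7 7 6 0 2

Derivation:
Move 1: P2 pit0 -> P1=[4,5,4,3,3,5](0) P2=[0,6,6,6,5,6](0)
Move 2: P1 pit4 -> P1=[4,5,4,3,0,6](1) P2=[1,6,6,6,5,6](0)
Move 3: P2 pit1 -> P1=[5,5,4,3,0,6](1) P2=[1,0,7,7,6,7](1)
Move 4: P2 pit0 -> P1=[5,5,4,3,0,6](1) P2=[0,1,7,7,6,7](1)
Move 5: P2 pit5 -> P1=[6,6,5,4,1,7](1) P2=[0,1,7,7,6,0](2)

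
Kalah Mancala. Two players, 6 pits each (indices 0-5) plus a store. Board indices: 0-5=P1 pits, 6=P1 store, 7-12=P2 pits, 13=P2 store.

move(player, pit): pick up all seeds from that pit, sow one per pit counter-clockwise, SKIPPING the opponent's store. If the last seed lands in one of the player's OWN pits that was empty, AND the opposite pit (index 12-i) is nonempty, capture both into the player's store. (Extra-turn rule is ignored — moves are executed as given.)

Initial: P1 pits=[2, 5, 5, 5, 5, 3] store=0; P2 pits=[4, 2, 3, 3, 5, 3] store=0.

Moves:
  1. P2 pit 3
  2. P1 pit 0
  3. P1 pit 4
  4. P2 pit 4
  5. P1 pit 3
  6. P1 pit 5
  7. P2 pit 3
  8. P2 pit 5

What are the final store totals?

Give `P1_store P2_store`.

Answer: 3 11

Derivation:
Move 1: P2 pit3 -> P1=[2,5,5,5,5,3](0) P2=[4,2,3,0,6,4](1)
Move 2: P1 pit0 -> P1=[0,6,6,5,5,3](0) P2=[4,2,3,0,6,4](1)
Move 3: P1 pit4 -> P1=[0,6,6,5,0,4](1) P2=[5,3,4,0,6,4](1)
Move 4: P2 pit4 -> P1=[1,7,7,6,0,4](1) P2=[5,3,4,0,0,5](2)
Move 5: P1 pit3 -> P1=[1,7,7,0,1,5](2) P2=[6,4,5,0,0,5](2)
Move 6: P1 pit5 -> P1=[1,7,7,0,1,0](3) P2=[7,5,6,1,0,5](2)
Move 7: P2 pit3 -> P1=[1,0,7,0,1,0](3) P2=[7,5,6,0,0,5](10)
Move 8: P2 pit5 -> P1=[2,1,8,1,1,0](3) P2=[7,5,6,0,0,0](11)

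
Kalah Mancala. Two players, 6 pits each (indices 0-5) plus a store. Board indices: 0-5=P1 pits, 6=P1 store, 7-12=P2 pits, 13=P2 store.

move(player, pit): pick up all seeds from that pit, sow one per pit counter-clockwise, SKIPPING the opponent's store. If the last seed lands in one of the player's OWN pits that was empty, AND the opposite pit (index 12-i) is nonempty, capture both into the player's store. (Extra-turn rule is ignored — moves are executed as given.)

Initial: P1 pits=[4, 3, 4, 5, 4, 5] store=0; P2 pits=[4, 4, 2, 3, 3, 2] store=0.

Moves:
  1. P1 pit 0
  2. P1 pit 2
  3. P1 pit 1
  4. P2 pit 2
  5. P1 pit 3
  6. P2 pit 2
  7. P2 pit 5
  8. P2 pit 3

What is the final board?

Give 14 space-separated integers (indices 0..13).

Answer: 2 1 2 0 8 8 2 6 5 0 0 6 1 2

Derivation:
Move 1: P1 pit0 -> P1=[0,4,5,6,5,5](0) P2=[4,4,2,3,3,2](0)
Move 2: P1 pit2 -> P1=[0,4,0,7,6,6](1) P2=[5,4,2,3,3,2](0)
Move 3: P1 pit1 -> P1=[0,0,1,8,7,7](1) P2=[5,4,2,3,3,2](0)
Move 4: P2 pit2 -> P1=[0,0,1,8,7,7](1) P2=[5,4,0,4,4,2](0)
Move 5: P1 pit3 -> P1=[0,0,1,0,8,8](2) P2=[6,5,1,5,5,2](0)
Move 6: P2 pit2 -> P1=[0,0,1,0,8,8](2) P2=[6,5,0,6,5,2](0)
Move 7: P2 pit5 -> P1=[1,0,1,0,8,8](2) P2=[6,5,0,6,5,0](1)
Move 8: P2 pit3 -> P1=[2,1,2,0,8,8](2) P2=[6,5,0,0,6,1](2)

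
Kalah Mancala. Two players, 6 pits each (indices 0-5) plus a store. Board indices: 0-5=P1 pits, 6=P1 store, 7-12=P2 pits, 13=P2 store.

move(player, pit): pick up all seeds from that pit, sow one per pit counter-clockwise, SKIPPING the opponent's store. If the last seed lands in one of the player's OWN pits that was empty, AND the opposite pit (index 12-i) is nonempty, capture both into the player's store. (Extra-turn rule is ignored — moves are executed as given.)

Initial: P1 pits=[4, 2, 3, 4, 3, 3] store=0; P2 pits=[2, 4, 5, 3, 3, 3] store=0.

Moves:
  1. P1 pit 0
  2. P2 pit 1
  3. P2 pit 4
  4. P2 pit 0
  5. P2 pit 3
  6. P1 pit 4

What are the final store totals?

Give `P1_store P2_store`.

Move 1: P1 pit0 -> P1=[0,3,4,5,4,3](0) P2=[2,4,5,3,3,3](0)
Move 2: P2 pit1 -> P1=[0,3,4,5,4,3](0) P2=[2,0,6,4,4,4](0)
Move 3: P2 pit4 -> P1=[1,4,4,5,4,3](0) P2=[2,0,6,4,0,5](1)
Move 4: P2 pit0 -> P1=[1,4,4,5,4,3](0) P2=[0,1,7,4,0,5](1)
Move 5: P2 pit3 -> P1=[2,4,4,5,4,3](0) P2=[0,1,7,0,1,6](2)
Move 6: P1 pit4 -> P1=[2,4,4,5,0,4](1) P2=[1,2,7,0,1,6](2)

Answer: 1 2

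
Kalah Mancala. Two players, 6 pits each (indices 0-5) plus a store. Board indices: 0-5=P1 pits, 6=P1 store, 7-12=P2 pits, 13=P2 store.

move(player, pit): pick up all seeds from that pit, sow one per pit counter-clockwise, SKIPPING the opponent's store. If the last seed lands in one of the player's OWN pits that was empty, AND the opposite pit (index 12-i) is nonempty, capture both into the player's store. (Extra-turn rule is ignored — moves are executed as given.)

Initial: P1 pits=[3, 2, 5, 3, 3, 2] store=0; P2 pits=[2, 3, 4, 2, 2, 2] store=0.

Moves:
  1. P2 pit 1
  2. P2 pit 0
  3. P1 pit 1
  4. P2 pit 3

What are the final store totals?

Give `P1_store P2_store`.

Move 1: P2 pit1 -> P1=[3,2,5,3,3,2](0) P2=[2,0,5,3,3,2](0)
Move 2: P2 pit0 -> P1=[3,2,5,3,3,2](0) P2=[0,1,6,3,3,2](0)
Move 3: P1 pit1 -> P1=[3,0,6,4,3,2](0) P2=[0,1,6,3,3,2](0)
Move 4: P2 pit3 -> P1=[3,0,6,4,3,2](0) P2=[0,1,6,0,4,3](1)

Answer: 0 1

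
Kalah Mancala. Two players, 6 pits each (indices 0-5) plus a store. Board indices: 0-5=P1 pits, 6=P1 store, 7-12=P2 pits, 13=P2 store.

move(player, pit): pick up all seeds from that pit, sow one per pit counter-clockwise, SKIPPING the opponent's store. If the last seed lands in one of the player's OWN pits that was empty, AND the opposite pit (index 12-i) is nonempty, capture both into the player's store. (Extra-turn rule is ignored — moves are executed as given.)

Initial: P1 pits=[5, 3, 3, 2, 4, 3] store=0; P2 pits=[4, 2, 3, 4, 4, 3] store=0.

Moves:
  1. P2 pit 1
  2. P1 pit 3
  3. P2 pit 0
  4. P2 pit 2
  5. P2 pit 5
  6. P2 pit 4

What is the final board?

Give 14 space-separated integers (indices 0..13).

Move 1: P2 pit1 -> P1=[5,3,3,2,4,3](0) P2=[4,0,4,5,4,3](0)
Move 2: P1 pit3 -> P1=[5,3,3,0,5,4](0) P2=[4,0,4,5,4,3](0)
Move 3: P2 pit0 -> P1=[5,3,3,0,5,4](0) P2=[0,1,5,6,5,3](0)
Move 4: P2 pit2 -> P1=[6,3,3,0,5,4](0) P2=[0,1,0,7,6,4](1)
Move 5: P2 pit5 -> P1=[7,4,4,0,5,4](0) P2=[0,1,0,7,6,0](2)
Move 6: P2 pit4 -> P1=[8,5,5,1,5,4](0) P2=[0,1,0,7,0,1](3)

Answer: 8 5 5 1 5 4 0 0 1 0 7 0 1 3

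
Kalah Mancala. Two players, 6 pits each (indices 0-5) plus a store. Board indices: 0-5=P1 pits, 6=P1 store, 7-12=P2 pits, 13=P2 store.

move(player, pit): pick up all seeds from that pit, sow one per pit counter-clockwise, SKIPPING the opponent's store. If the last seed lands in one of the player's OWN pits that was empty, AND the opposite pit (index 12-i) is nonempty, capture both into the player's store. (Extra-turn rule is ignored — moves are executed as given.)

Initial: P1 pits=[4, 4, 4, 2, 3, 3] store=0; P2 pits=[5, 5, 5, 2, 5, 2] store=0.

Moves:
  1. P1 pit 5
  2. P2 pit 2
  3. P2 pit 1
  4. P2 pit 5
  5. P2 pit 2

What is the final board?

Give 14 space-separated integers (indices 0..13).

Answer: 7 5 5 2 3 0 1 6 0 0 5 7 0 3

Derivation:
Move 1: P1 pit5 -> P1=[4,4,4,2,3,0](1) P2=[6,6,5,2,5,2](0)
Move 2: P2 pit2 -> P1=[5,4,4,2,3,0](1) P2=[6,6,0,3,6,3](1)
Move 3: P2 pit1 -> P1=[6,4,4,2,3,0](1) P2=[6,0,1,4,7,4](2)
Move 4: P2 pit5 -> P1=[7,5,5,2,3,0](1) P2=[6,0,1,4,7,0](3)
Move 5: P2 pit2 -> P1=[7,5,5,2,3,0](1) P2=[6,0,0,5,7,0](3)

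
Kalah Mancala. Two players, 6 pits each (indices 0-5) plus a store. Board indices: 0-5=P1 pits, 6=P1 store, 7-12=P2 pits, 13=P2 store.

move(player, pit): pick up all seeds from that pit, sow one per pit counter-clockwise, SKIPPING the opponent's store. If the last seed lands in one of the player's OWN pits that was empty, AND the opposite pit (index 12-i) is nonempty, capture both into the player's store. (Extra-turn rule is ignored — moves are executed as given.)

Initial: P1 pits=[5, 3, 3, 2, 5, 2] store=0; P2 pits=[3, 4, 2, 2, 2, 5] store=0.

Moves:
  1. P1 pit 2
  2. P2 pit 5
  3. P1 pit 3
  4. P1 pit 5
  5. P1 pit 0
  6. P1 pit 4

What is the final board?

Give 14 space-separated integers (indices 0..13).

Answer: 0 5 2 1 0 2 4 6 6 4 3 3 1 1

Derivation:
Move 1: P1 pit2 -> P1=[5,3,0,3,6,3](0) P2=[3,4,2,2,2,5](0)
Move 2: P2 pit5 -> P1=[6,4,1,4,6,3](0) P2=[3,4,2,2,2,0](1)
Move 3: P1 pit3 -> P1=[6,4,1,0,7,4](1) P2=[4,4,2,2,2,0](1)
Move 4: P1 pit5 -> P1=[6,4,1,0,7,0](2) P2=[5,5,3,2,2,0](1)
Move 5: P1 pit0 -> P1=[0,5,2,1,8,1](3) P2=[5,5,3,2,2,0](1)
Move 6: P1 pit4 -> P1=[0,5,2,1,0,2](4) P2=[6,6,4,3,3,1](1)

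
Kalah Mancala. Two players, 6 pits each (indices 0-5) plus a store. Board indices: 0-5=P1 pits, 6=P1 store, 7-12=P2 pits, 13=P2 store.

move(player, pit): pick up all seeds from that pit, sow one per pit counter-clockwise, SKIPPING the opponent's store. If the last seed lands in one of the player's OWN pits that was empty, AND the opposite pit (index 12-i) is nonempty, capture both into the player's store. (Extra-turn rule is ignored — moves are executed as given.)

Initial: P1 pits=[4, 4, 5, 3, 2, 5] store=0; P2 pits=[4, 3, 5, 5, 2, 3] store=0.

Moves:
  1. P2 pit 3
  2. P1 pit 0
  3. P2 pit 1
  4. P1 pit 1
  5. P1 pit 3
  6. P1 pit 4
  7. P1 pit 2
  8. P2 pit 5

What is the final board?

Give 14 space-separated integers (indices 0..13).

Answer: 1 1 1 1 1 10 4 8 3 8 1 4 0 2

Derivation:
Move 1: P2 pit3 -> P1=[5,5,5,3,2,5](0) P2=[4,3,5,0,3,4](1)
Move 2: P1 pit0 -> P1=[0,6,6,4,3,6](0) P2=[4,3,5,0,3,4](1)
Move 3: P2 pit1 -> P1=[0,6,6,4,3,6](0) P2=[4,0,6,1,4,4](1)
Move 4: P1 pit1 -> P1=[0,0,7,5,4,7](1) P2=[5,0,6,1,4,4](1)
Move 5: P1 pit3 -> P1=[0,0,7,0,5,8](2) P2=[6,1,6,1,4,4](1)
Move 6: P1 pit4 -> P1=[0,0,7,0,0,9](3) P2=[7,2,7,1,4,4](1)
Move 7: P1 pit2 -> P1=[0,0,0,1,1,10](4) P2=[8,3,8,1,4,4](1)
Move 8: P2 pit5 -> P1=[1,1,1,1,1,10](4) P2=[8,3,8,1,4,0](2)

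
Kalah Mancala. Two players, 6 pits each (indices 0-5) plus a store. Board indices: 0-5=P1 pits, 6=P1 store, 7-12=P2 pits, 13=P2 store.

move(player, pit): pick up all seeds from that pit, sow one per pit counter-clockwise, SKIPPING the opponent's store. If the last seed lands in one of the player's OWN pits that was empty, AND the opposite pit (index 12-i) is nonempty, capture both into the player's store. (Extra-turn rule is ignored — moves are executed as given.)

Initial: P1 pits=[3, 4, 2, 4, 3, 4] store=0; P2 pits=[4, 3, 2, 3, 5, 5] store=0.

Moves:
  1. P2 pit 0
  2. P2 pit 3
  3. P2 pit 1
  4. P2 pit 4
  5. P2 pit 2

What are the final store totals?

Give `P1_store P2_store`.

Answer: 0 3

Derivation:
Move 1: P2 pit0 -> P1=[3,4,2,4,3,4](0) P2=[0,4,3,4,6,5](0)
Move 2: P2 pit3 -> P1=[4,4,2,4,3,4](0) P2=[0,4,3,0,7,6](1)
Move 3: P2 pit1 -> P1=[4,4,2,4,3,4](0) P2=[0,0,4,1,8,7](1)
Move 4: P2 pit4 -> P1=[5,5,3,5,4,5](0) P2=[0,0,4,1,0,8](2)
Move 5: P2 pit2 -> P1=[5,5,3,5,4,5](0) P2=[0,0,0,2,1,9](3)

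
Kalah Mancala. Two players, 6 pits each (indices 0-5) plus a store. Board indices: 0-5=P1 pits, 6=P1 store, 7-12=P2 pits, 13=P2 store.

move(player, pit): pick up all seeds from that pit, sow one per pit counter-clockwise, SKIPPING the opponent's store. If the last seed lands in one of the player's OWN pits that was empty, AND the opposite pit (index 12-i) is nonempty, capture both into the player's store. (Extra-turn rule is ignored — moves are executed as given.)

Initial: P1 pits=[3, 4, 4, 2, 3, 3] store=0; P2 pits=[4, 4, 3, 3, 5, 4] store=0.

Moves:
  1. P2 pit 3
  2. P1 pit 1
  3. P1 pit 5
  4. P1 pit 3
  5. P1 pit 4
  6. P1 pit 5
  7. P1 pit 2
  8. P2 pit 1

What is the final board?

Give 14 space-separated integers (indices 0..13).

Move 1: P2 pit3 -> P1=[3,4,4,2,3,3](0) P2=[4,4,3,0,6,5](1)
Move 2: P1 pit1 -> P1=[3,0,5,3,4,4](0) P2=[4,4,3,0,6,5](1)
Move 3: P1 pit5 -> P1=[3,0,5,3,4,0](1) P2=[5,5,4,0,6,5](1)
Move 4: P1 pit3 -> P1=[3,0,5,0,5,1](2) P2=[5,5,4,0,6,5](1)
Move 5: P1 pit4 -> P1=[3,0,5,0,0,2](3) P2=[6,6,5,0,6,5](1)
Move 6: P1 pit5 -> P1=[3,0,5,0,0,0](4) P2=[7,6,5,0,6,5](1)
Move 7: P1 pit2 -> P1=[3,0,0,1,1,1](5) P2=[8,6,5,0,6,5](1)
Move 8: P2 pit1 -> P1=[4,0,0,1,1,1](5) P2=[8,0,6,1,7,6](2)

Answer: 4 0 0 1 1 1 5 8 0 6 1 7 6 2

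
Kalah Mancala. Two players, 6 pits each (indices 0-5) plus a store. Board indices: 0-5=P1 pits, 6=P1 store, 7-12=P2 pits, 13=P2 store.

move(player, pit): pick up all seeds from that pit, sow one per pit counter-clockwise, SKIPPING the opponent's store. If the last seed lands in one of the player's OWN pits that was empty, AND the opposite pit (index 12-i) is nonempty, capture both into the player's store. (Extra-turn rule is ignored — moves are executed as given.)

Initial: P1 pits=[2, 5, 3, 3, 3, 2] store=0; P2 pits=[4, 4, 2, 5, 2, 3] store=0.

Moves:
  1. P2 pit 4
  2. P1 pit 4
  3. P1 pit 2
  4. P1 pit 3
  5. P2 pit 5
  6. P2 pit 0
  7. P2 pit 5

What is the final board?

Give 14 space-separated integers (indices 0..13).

Move 1: P2 pit4 -> P1=[2,5,3,3,3,2](0) P2=[4,4,2,5,0,4](1)
Move 2: P1 pit4 -> P1=[2,5,3,3,0,3](1) P2=[5,4,2,5,0,4](1)
Move 3: P1 pit2 -> P1=[2,5,0,4,1,4](1) P2=[5,4,2,5,0,4](1)
Move 4: P1 pit3 -> P1=[2,5,0,0,2,5](2) P2=[6,4,2,5,0,4](1)
Move 5: P2 pit5 -> P1=[3,6,1,0,2,5](2) P2=[6,4,2,5,0,0](2)
Move 6: P2 pit0 -> P1=[3,6,1,0,2,5](2) P2=[0,5,3,6,1,1](3)
Move 7: P2 pit5 -> P1=[3,6,1,0,2,5](2) P2=[0,5,3,6,1,0](4)

Answer: 3 6 1 0 2 5 2 0 5 3 6 1 0 4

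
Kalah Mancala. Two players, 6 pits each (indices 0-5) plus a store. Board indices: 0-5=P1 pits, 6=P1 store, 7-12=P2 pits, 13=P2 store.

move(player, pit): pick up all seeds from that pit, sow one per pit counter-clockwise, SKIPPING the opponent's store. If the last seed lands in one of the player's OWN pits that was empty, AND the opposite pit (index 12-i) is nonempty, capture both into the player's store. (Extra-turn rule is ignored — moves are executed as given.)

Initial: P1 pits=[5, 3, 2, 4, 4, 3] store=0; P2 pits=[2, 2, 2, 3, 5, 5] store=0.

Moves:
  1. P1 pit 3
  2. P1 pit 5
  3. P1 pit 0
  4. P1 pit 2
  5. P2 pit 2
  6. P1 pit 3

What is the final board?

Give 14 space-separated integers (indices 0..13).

Move 1: P1 pit3 -> P1=[5,3,2,0,5,4](1) P2=[3,2,2,3,5,5](0)
Move 2: P1 pit5 -> P1=[5,3,2,0,5,0](2) P2=[4,3,3,3,5,5](0)
Move 3: P1 pit0 -> P1=[0,4,3,1,6,0](7) P2=[0,3,3,3,5,5](0)
Move 4: P1 pit2 -> P1=[0,4,0,2,7,1](7) P2=[0,3,3,3,5,5](0)
Move 5: P2 pit2 -> P1=[0,4,0,2,7,1](7) P2=[0,3,0,4,6,6](0)
Move 6: P1 pit3 -> P1=[0,4,0,0,8,2](7) P2=[0,3,0,4,6,6](0)

Answer: 0 4 0 0 8 2 7 0 3 0 4 6 6 0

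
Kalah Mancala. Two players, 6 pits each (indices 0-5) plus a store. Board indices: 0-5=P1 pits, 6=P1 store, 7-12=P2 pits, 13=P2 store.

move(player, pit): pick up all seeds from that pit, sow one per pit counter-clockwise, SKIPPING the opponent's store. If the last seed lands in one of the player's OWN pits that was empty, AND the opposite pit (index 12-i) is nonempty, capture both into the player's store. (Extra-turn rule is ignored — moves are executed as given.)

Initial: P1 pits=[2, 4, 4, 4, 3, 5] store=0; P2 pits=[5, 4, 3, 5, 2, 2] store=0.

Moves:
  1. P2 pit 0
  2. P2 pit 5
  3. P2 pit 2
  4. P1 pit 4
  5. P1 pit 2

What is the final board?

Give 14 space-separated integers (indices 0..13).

Answer: 3 5 0 5 1 7 2 1 5 0 7 4 1 2

Derivation:
Move 1: P2 pit0 -> P1=[2,4,4,4,3,5](0) P2=[0,5,4,6,3,3](0)
Move 2: P2 pit5 -> P1=[3,5,4,4,3,5](0) P2=[0,5,4,6,3,0](1)
Move 3: P2 pit2 -> P1=[3,5,4,4,3,5](0) P2=[0,5,0,7,4,1](2)
Move 4: P1 pit4 -> P1=[3,5,4,4,0,6](1) P2=[1,5,0,7,4,1](2)
Move 5: P1 pit2 -> P1=[3,5,0,5,1,7](2) P2=[1,5,0,7,4,1](2)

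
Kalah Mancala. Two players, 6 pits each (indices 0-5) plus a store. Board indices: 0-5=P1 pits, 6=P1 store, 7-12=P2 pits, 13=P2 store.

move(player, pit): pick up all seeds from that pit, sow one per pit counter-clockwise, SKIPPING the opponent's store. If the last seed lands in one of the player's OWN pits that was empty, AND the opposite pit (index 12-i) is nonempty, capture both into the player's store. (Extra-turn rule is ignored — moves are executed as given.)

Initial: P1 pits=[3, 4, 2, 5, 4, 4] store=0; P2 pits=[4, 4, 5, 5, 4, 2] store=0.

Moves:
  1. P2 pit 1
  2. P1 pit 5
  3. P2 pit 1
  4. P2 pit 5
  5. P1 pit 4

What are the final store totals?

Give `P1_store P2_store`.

Answer: 2 1

Derivation:
Move 1: P2 pit1 -> P1=[3,4,2,5,4,4](0) P2=[4,0,6,6,5,3](0)
Move 2: P1 pit5 -> P1=[3,4,2,5,4,0](1) P2=[5,1,7,6,5,3](0)
Move 3: P2 pit1 -> P1=[3,4,2,5,4,0](1) P2=[5,0,8,6,5,3](0)
Move 4: P2 pit5 -> P1=[4,5,2,5,4,0](1) P2=[5,0,8,6,5,0](1)
Move 5: P1 pit4 -> P1=[4,5,2,5,0,1](2) P2=[6,1,8,6,5,0](1)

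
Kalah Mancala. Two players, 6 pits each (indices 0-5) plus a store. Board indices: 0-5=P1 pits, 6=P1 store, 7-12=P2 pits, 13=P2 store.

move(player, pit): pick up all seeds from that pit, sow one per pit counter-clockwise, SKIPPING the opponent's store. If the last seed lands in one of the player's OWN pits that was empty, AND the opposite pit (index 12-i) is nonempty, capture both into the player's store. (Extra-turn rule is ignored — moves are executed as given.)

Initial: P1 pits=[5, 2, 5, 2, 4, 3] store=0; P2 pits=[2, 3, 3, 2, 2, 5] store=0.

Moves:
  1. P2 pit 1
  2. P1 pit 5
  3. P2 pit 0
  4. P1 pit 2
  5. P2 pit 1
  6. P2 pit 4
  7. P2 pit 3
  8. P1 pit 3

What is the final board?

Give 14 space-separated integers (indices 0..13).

Move 1: P2 pit1 -> P1=[5,2,5,2,4,3](0) P2=[2,0,4,3,3,5](0)
Move 2: P1 pit5 -> P1=[5,2,5,2,4,0](1) P2=[3,1,4,3,3,5](0)
Move 3: P2 pit0 -> P1=[5,2,5,2,4,0](1) P2=[0,2,5,4,3,5](0)
Move 4: P1 pit2 -> P1=[5,2,0,3,5,1](2) P2=[1,2,5,4,3,5](0)
Move 5: P2 pit1 -> P1=[5,2,0,3,5,1](2) P2=[1,0,6,5,3,5](0)
Move 6: P2 pit4 -> P1=[6,2,0,3,5,1](2) P2=[1,0,6,5,0,6](1)
Move 7: P2 pit3 -> P1=[7,3,0,3,5,1](2) P2=[1,0,6,0,1,7](2)
Move 8: P1 pit3 -> P1=[7,3,0,0,6,2](3) P2=[1,0,6,0,1,7](2)

Answer: 7 3 0 0 6 2 3 1 0 6 0 1 7 2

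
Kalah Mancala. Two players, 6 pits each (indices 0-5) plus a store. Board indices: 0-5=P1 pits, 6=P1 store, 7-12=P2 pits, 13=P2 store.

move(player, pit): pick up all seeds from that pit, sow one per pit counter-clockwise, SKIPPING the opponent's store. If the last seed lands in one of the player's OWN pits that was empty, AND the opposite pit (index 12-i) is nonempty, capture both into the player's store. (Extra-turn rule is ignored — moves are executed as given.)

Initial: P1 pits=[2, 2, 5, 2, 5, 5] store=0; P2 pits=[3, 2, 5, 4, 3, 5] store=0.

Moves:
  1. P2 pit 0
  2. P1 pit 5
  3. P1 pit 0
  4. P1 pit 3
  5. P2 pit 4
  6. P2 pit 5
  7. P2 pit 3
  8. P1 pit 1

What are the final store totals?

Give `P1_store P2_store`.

Move 1: P2 pit0 -> P1=[2,2,5,2,5,5](0) P2=[0,3,6,5,3,5](0)
Move 2: P1 pit5 -> P1=[2,2,5,2,5,0](1) P2=[1,4,7,6,3,5](0)
Move 3: P1 pit0 -> P1=[0,3,6,2,5,0](1) P2=[1,4,7,6,3,5](0)
Move 4: P1 pit3 -> P1=[0,3,6,0,6,0](3) P2=[0,4,7,6,3,5](0)
Move 5: P2 pit4 -> P1=[1,3,6,0,6,0](3) P2=[0,4,7,6,0,6](1)
Move 6: P2 pit5 -> P1=[2,4,7,1,7,0](3) P2=[0,4,7,6,0,0](2)
Move 7: P2 pit3 -> P1=[3,5,8,1,7,0](3) P2=[0,4,7,0,1,1](3)
Move 8: P1 pit1 -> P1=[3,0,9,2,8,1](4) P2=[0,4,7,0,1,1](3)

Answer: 4 3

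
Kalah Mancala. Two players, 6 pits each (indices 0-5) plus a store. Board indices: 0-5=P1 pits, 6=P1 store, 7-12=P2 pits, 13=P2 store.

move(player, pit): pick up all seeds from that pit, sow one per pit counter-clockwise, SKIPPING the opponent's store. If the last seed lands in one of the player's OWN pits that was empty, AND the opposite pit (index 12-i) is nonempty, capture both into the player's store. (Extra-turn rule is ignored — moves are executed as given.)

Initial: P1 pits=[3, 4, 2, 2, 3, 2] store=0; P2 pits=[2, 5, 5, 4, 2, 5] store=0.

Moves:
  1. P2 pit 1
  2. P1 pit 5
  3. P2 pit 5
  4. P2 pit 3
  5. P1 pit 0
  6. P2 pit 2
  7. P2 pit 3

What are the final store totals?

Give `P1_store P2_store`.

Answer: 5 4

Derivation:
Move 1: P2 pit1 -> P1=[3,4,2,2,3,2](0) P2=[2,0,6,5,3,6](1)
Move 2: P1 pit5 -> P1=[3,4,2,2,3,0](1) P2=[3,0,6,5,3,6](1)
Move 3: P2 pit5 -> P1=[4,5,3,3,4,0](1) P2=[3,0,6,5,3,0](2)
Move 4: P2 pit3 -> P1=[5,6,3,3,4,0](1) P2=[3,0,6,0,4,1](3)
Move 5: P1 pit0 -> P1=[0,7,4,4,5,0](5) P2=[0,0,6,0,4,1](3)
Move 6: P2 pit2 -> P1=[1,8,4,4,5,0](5) P2=[0,0,0,1,5,2](4)
Move 7: P2 pit3 -> P1=[1,8,4,4,5,0](5) P2=[0,0,0,0,6,2](4)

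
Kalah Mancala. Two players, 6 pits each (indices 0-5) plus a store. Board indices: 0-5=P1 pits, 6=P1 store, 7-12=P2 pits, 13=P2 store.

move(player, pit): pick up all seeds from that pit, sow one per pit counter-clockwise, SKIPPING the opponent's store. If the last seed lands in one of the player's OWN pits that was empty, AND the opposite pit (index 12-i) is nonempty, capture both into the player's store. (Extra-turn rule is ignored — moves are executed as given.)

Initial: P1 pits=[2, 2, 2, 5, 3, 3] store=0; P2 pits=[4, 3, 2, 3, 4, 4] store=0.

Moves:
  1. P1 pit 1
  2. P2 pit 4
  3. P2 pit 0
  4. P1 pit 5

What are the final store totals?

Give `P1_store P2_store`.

Move 1: P1 pit1 -> P1=[2,0,3,6,3,3](0) P2=[4,3,2,3,4,4](0)
Move 2: P2 pit4 -> P1=[3,1,3,6,3,3](0) P2=[4,3,2,3,0,5](1)
Move 3: P2 pit0 -> P1=[3,0,3,6,3,3](0) P2=[0,4,3,4,0,5](3)
Move 4: P1 pit5 -> P1=[3,0,3,6,3,0](1) P2=[1,5,3,4,0,5](3)

Answer: 1 3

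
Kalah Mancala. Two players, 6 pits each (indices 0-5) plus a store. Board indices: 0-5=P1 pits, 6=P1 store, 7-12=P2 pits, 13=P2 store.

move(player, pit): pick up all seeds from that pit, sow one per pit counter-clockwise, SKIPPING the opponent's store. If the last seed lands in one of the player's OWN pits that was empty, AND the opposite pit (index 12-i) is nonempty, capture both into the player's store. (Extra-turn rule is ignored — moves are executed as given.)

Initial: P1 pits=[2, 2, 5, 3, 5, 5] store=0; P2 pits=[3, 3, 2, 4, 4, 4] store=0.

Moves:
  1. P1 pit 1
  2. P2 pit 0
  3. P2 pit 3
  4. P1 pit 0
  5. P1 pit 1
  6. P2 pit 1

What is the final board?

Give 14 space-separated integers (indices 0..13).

Move 1: P1 pit1 -> P1=[2,0,6,4,5,5](0) P2=[3,3,2,4,4,4](0)
Move 2: P2 pit0 -> P1=[2,0,6,4,5,5](0) P2=[0,4,3,5,4,4](0)
Move 3: P2 pit3 -> P1=[3,1,6,4,5,5](0) P2=[0,4,3,0,5,5](1)
Move 4: P1 pit0 -> P1=[0,2,7,5,5,5](0) P2=[0,4,3,0,5,5](1)
Move 5: P1 pit1 -> P1=[0,0,8,6,5,5](0) P2=[0,4,3,0,5,5](1)
Move 6: P2 pit1 -> P1=[0,0,8,6,5,5](0) P2=[0,0,4,1,6,6](1)

Answer: 0 0 8 6 5 5 0 0 0 4 1 6 6 1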